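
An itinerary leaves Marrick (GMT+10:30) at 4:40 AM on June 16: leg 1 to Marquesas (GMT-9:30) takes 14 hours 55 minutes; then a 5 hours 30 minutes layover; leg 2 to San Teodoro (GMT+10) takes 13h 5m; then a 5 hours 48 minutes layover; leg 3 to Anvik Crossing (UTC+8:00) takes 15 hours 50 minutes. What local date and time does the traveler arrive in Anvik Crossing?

9:18 AM on June 18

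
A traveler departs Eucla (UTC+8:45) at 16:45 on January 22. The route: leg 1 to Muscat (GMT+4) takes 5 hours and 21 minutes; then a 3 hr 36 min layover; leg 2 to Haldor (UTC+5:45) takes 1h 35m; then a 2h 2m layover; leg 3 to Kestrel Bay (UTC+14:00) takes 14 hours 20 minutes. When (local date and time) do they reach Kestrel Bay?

Convert departure to UTC: 16:45 − 8:45 = 08:00 UTC on Jan 22.
Add 5 hours 21 minutes leg 1 → 13:21 UTC.
Add 3 hours 36 minutes layover in Muscat → 16:57 UTC.
Add 1 hour 35 minutes leg 2 → 18:32 UTC.
Add 2 hours and 2 minutes layover in Haldor → 20:34 UTC.
Add 14 hours 20 minutes leg 3 → 10:54 UTC (Jan 23).
Kestrel Bay is UTC+14:00, so local arrival = 10:54 + 14:00 = 00:54 on Jan 24.

00:54 on January 24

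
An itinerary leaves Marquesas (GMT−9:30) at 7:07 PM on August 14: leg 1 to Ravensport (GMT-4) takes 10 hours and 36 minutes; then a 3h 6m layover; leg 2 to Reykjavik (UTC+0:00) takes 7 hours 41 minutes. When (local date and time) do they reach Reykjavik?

2:00 AM on Aug 16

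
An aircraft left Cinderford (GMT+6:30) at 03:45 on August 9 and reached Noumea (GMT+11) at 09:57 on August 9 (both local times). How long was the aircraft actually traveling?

Departure in UTC: 03:45 − 6:30 = 21:15 on Aug 8.
Arrival in UTC: 09:57 − 11:00 = 22:57 on Aug 8.
Elapsed = 22:57 − 21:15 = 1 hour 42 minutes.

1 hour 42 minutes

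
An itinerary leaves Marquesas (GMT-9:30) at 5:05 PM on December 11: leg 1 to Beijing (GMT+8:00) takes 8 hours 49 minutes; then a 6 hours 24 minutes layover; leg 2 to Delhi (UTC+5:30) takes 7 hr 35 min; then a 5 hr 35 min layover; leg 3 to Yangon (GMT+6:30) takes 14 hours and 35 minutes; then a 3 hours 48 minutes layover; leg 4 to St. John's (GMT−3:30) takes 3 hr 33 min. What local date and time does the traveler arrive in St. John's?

Convert departure to UTC: 5:05 PM + 9:30 = 2:35 AM UTC on Dec 12.
Add 8 hours 49 minutes leg 1 → 11:24 AM UTC.
Add 6 hours 24 minutes layover in Beijing → 5:48 PM UTC.
Add 7 hours and 35 minutes leg 2 → 1:23 AM UTC (Dec 13).
Add 5 hours 35 minutes layover in Delhi → 6:58 AM UTC.
Add 14 hours and 35 minutes leg 3 → 9:33 PM UTC.
Add 3 hours and 48 minutes layover in Yangon → 1:21 AM UTC (Dec 14).
Add 3 hours and 33 minutes leg 4 → 4:54 AM UTC.
St. John's is UTC−3:30, so local arrival = 4:54 AM − 3:30 = 1:24 AM on Dec 14.

1:24 AM on December 14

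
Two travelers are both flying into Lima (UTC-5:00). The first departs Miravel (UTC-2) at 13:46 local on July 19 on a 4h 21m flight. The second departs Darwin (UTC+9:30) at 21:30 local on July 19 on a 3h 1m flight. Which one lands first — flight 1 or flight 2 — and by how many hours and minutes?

Flight 1 in UTC: 13:46 + 2:00 = 15:46 on Jul 19.
+4 hours 21 minutes → arrive 20:07 UTC on Jul 19.
Flight 2 in UTC: 21:30 − 9:30 = 12:00 on Jul 19.
+3 hours and 1 minute → arrive 15:01 UTC on Jul 19.
Flight 2 lands earlier by 5 hours 6 minutes.

the second, by 5 hours 6 minutes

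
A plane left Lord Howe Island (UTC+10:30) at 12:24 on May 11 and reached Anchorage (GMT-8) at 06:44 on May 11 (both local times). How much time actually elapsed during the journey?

Anchorage is 18:30 behind Lord Howe Island.
Clock-face elapsed time (ignoring zones) is −5 hours 40 minutes.
Actual elapsed = −5 hours 40 minutes + 18:30 = 12 hours 50 minutes.

12 hours 50 minutes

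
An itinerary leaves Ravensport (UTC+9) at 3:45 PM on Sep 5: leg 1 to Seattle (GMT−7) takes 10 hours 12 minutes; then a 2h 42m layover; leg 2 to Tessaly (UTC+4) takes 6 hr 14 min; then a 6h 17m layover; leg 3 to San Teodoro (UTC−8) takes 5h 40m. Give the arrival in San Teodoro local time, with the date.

Convert departure to UTC: 3:45 PM − 9:00 = 6:45 AM UTC on Sep 5.
Add 10 hours 12 minutes leg 1 → 4:57 PM UTC.
Add 2 hours and 42 minutes layover in Seattle → 7:39 PM UTC.
Add 6 hours 14 minutes leg 2 → 1:53 AM UTC (Sep 6).
Add 6 hours 17 minutes layover in Tessaly → 8:10 AM UTC.
Add 5 hours and 40 minutes leg 3 → 1:50 PM UTC.
San Teodoro is UTC−8:00, so local arrival = 1:50 PM − 8:00 = 5:50 AM on Sep 6.

5:50 AM on Sep 6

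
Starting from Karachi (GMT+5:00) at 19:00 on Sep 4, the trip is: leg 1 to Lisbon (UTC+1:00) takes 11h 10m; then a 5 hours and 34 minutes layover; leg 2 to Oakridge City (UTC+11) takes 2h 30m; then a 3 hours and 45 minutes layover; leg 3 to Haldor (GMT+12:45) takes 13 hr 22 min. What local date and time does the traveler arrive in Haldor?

15:06 on September 6

Convert departure to UTC: 19:00 − 5:00 = 14:00 UTC on Sep 4.
Add 11 hours and 10 minutes leg 1 → 01:10 UTC (Sep 5).
Add 5 hours 34 minutes layover in Lisbon → 06:44 UTC.
Add 2 hours 30 minutes leg 2 → 09:14 UTC.
Add 3 hours 45 minutes layover in Oakridge City → 12:59 UTC.
Add 13 hours and 22 minutes leg 3 → 02:21 UTC (Sep 6).
Haldor is UTC+12:45, so local arrival = 02:21 + 12:45 = 15:06 on Sep 6.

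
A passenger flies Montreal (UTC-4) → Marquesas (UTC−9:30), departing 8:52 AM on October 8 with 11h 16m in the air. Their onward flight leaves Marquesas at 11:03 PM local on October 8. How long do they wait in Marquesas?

Convert departure to UTC: 8:52 AM + 4:00 = 12:52 PM UTC on Oct 8.
Add 11 hours 16 minutes flight time → 12:08 AM UTC (Oct 9).
Marquesas is UTC−9:30, so local arrival = 12:08 AM − 9:30 = 2:38 PM on Oct 8.
Layover = 11:03 PM − 2:38 PM = 8 hours 25 minutes.

8 hours 25 minutes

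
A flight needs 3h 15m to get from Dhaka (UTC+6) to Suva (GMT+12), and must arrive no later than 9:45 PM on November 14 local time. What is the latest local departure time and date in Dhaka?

12:30 PM on November 14

Target arrival in UTC: 9:45 PM − 12:00 = 9:45 AM on Nov 14.
Subtract 3 hours and 15 minutes → departure 6:30 AM UTC on Nov 14.
Dhaka is UTC+6:00: 6:30 AM + 6:00 = 12:30 PM on Nov 14.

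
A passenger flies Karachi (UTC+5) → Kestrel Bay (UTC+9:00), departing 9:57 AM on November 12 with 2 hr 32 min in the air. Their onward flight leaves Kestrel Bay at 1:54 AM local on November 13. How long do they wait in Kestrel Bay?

9 hours 25 minutes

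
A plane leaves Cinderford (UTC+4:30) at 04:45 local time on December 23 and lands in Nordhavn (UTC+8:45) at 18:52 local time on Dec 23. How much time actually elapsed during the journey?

Nordhavn is 4:15 ahead of Cinderford.
Clock-face elapsed time (ignoring zones) is 14 hours 7 minutes.
Actual elapsed = 14 hours 7 minutes − 4:15 = 9 hours 52 minutes.

9 hours 52 minutes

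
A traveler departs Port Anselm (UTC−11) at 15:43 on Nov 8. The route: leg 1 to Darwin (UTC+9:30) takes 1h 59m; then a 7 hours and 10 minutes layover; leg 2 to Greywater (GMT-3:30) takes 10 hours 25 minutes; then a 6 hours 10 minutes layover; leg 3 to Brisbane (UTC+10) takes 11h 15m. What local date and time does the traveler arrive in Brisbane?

Convert departure to UTC: 15:43 + 11:00 = 02:43 UTC on Nov 9.
Add 1 hour 59 minutes leg 1 → 04:42 UTC.
Add 7 hours 10 minutes layover in Darwin → 11:52 UTC.
Add 10 hours and 25 minutes leg 2 → 22:17 UTC.
Add 6 hours and 10 minutes layover in Greywater → 04:27 UTC (Nov 10).
Add 11 hours 15 minutes leg 3 → 15:42 UTC.
Brisbane is UTC+10:00, so local arrival = 15:42 + 10:00 = 01:42 on Nov 11.

01:42 on November 11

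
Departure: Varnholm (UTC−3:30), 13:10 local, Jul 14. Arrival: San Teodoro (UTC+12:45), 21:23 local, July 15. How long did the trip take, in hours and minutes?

Departure in UTC: 13:10 + 3:30 = 16:40 on Jul 14.
Arrival in UTC: 21:23 − 12:45 = 08:38 on Jul 15.
Elapsed = 08:38 − 16:40 (+1 day) = 15 hours 58 minutes.

15 hours 58 minutes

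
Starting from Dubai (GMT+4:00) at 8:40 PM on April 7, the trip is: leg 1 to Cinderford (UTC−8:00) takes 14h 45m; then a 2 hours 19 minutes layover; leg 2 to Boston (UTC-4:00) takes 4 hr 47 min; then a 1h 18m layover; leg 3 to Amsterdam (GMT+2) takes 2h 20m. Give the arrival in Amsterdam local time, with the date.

8:09 PM on Apr 8

Convert departure to UTC: 8:40 PM − 4:00 = 4:40 PM UTC on Apr 7.
Add 14 hours and 45 minutes leg 1 → 7:25 AM UTC (Apr 8).
Add 2 hours 19 minutes layover in Cinderford → 9:44 AM UTC.
Add 4 hours 47 minutes leg 2 → 2:31 PM UTC.
Add 1 hour 18 minutes layover in Boston → 3:49 PM UTC.
Add 2 hours and 20 minutes leg 3 → 6:09 PM UTC.
Amsterdam is UTC+2:00, so local arrival = 6:09 PM + 2:00 = 8:09 PM on Apr 8.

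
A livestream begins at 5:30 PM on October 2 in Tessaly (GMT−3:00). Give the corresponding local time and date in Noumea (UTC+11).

In UTC: 5:30 PM + 3:00 = 8:30 PM on Oct 2.
Noumea is UTC+11:00: 8:30 PM + 11:00 = 7:30 AM on Oct 3.

7:30 AM on October 3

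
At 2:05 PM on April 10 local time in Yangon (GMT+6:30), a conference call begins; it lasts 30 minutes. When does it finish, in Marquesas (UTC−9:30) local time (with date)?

Convert start to UTC: 2:05 PM − 6:30 = 7:35 AM UTC on Apr 10.
Add 30 minutes duration → 8:05 AM UTC.
Marquesas is UTC−9:30, so local end time = 8:05 AM − 9:30 = 10:35 PM on Apr 9.

10:35 PM on April 9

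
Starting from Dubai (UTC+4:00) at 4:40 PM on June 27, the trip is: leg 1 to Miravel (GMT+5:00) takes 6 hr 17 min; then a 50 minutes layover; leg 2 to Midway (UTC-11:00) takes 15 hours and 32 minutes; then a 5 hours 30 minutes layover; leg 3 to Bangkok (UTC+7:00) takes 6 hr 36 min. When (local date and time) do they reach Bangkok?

Convert departure to UTC: 4:40 PM − 4:00 = 12:40 PM UTC on Jun 27.
Add 6 hours and 17 minutes leg 1 → 6:57 PM UTC.
Add 50 minutes layover in Miravel → 7:47 PM UTC.
Add 15 hours 32 minutes leg 2 → 11:19 AM UTC (Jun 28).
Add 5 hours and 30 minutes layover in Midway → 4:49 PM UTC.
Add 6 hours and 36 minutes leg 3 → 11:25 PM UTC.
Bangkok is UTC+7:00, so local arrival = 11:25 PM + 7:00 = 6:25 AM on Jun 29.

6:25 AM on June 29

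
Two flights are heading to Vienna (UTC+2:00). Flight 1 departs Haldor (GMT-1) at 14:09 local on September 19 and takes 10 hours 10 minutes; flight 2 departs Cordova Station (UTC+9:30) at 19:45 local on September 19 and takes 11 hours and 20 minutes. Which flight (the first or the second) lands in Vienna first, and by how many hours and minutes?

the second, by 3 hours 44 minutes

Flight 1 in UTC: 14:09 + 1:00 = 15:09 on Sep 19.
+10 hours 10 minutes → arrive 01:19 UTC on Sep 20.
Flight 2 in UTC: 19:45 − 9:30 = 10:15 on Sep 19.
+11 hours and 20 minutes → arrive 21:35 UTC on Sep 19.
Flight 2 lands earlier by 3 hours 44 minutes.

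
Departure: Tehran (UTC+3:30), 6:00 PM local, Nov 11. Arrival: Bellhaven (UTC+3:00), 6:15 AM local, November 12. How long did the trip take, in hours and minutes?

12 hours 45 minutes

Departure in UTC: 6:00 PM − 3:30 = 2:30 PM on Nov 11.
Arrival in UTC: 6:15 AM − 3:00 = 3:15 AM on Nov 12.
Elapsed = 3:15 AM − 2:30 PM (+1 day) = 12 hours 45 minutes.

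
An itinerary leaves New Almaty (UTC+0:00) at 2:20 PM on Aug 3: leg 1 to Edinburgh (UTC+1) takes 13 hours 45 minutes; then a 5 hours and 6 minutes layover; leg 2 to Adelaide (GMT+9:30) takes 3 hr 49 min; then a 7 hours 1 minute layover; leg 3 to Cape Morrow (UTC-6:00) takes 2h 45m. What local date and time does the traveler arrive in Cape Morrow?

New Almaty is at UTC+0, so departure is already 2:20 PM UTC on Aug 3.
Add 13 hours and 45 minutes leg 1 → 4:05 AM UTC (Aug 4).
Add 5 hours and 6 minutes layover in Edinburgh → 9:11 AM UTC.
Add 3 hours 49 minutes leg 2 → 1:00 PM UTC.
Add 7 hours 1 minute layover in Adelaide → 8:01 PM UTC.
Add 2 hours and 45 minutes leg 3 → 10:46 PM UTC.
Cape Morrow is UTC−6:00, so local arrival = 10:46 PM − 6:00 = 4:46 PM on Aug 4.

4:46 PM on August 4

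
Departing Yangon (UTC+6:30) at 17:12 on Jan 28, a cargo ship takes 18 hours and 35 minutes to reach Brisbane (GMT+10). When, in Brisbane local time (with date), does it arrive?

Convert departure to UTC: 17:12 − 6:30 = 10:42 UTC on Jan 28.
Add 18 hours and 35 minutes travel time → 05:17 UTC (Jan 29).
Brisbane is UTC+10:00, so local arrival = 05:17 + 10:00 = 15:17 on Jan 29.

15:17 on January 29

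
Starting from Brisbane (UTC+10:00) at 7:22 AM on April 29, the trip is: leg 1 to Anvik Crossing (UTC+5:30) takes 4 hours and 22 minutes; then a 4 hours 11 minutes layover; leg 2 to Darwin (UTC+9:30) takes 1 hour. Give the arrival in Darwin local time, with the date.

4:25 PM on April 29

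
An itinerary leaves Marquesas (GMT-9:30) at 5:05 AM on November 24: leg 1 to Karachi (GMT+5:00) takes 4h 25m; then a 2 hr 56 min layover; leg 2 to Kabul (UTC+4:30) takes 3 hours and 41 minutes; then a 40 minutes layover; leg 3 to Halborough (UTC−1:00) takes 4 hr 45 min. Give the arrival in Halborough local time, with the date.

6:02 AM on November 25

Convert departure to UTC: 5:05 AM + 9:30 = 2:35 PM UTC on Nov 24.
Add 4 hours 25 minutes leg 1 → 7:00 PM UTC.
Add 2 hours 56 minutes layover in Karachi → 9:56 PM UTC.
Add 3 hours and 41 minutes leg 2 → 1:37 AM UTC (Nov 25).
Add 40 minutes layover in Kabul → 2:17 AM UTC.
Add 4 hours 45 minutes leg 3 → 7:02 AM UTC.
Halborough is UTC−1:00, so local arrival = 7:02 AM − 1:00 = 6:02 AM on Nov 25.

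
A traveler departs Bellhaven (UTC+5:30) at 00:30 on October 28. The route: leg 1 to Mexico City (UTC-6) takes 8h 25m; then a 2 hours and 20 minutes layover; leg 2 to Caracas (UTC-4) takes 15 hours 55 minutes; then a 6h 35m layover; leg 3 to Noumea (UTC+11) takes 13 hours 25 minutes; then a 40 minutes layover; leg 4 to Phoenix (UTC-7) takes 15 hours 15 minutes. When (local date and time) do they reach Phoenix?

02:35 on October 30

Convert departure to UTC: 00:30 − 5:30 = 19:00 UTC on Oct 27.
Add 8 hours and 25 minutes leg 1 → 03:25 UTC (Oct 28).
Add 2 hours and 20 minutes layover in Mexico City → 05:45 UTC.
Add 15 hours 55 minutes leg 2 → 21:40 UTC.
Add 6 hours 35 minutes layover in Caracas → 04:15 UTC (Oct 29).
Add 13 hours 25 minutes leg 3 → 17:40 UTC.
Add 40 minutes layover in Noumea → 18:20 UTC.
Add 15 hours and 15 minutes leg 4 → 09:35 UTC (Oct 30).
Phoenix is UTC−7:00, so local arrival = 09:35 − 7:00 = 02:35 on Oct 30.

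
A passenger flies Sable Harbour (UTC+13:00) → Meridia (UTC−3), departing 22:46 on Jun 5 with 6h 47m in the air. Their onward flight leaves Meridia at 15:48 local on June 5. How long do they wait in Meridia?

2 hours 15 minutes

Convert departure to UTC: 22:46 − 13:00 = 09:46 UTC on Jun 5.
Add 6 hours and 47 minutes flight time → 16:33 UTC.
Meridia is UTC−3:00, so local arrival = 16:33 − 3:00 = 13:33 on Jun 5.
Layover = 15:48 − 13:33 = 2 hours 15 minutes.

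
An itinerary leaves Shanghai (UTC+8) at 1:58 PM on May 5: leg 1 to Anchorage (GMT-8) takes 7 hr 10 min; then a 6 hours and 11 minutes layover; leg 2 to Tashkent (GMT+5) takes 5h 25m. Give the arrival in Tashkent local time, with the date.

Convert departure to UTC: 1:58 PM − 8:00 = 5:58 AM UTC on May 5.
Add 7 hours 10 minutes leg 1 → 1:08 PM UTC.
Add 6 hours and 11 minutes layover in Anchorage → 7:19 PM UTC.
Add 5 hours 25 minutes leg 2 → 12:44 AM UTC (May 6).
Tashkent is UTC+5:00, so local arrival = 12:44 AM + 5:00 = 5:44 AM on May 6.

5:44 AM on May 6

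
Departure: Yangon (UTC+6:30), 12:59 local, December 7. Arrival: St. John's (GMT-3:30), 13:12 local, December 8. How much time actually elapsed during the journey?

34 hours 13 minutes

Departure in UTC: 12:59 − 6:30 = 06:29 on Dec 7.
Arrival in UTC: 13:12 + 3:30 = 16:42 on Dec 8.
Elapsed = 16:42 − 06:29 (+1 day) = 34 hours 13 minutes.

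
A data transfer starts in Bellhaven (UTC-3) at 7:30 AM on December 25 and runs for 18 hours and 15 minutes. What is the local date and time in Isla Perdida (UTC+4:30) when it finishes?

9:15 AM on Dec 26

Convert start to UTC: 7:30 AM + 3:00 = 10:30 AM UTC on Dec 25.
Add 18 hours 15 minutes duration → 4:45 AM UTC (Dec 26).
Isla Perdida is UTC+4:30, so local end time = 4:45 AM + 4:30 = 9:15 AM on Dec 26.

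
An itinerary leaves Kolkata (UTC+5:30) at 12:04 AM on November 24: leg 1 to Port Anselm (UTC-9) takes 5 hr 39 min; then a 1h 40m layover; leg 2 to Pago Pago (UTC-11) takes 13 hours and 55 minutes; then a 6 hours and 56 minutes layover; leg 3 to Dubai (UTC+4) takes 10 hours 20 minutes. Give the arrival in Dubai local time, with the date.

Convert departure to UTC: 12:04 AM − 5:30 = 6:34 PM UTC on Nov 23.
Add 5 hours 39 minutes leg 1 → 12:13 AM UTC (Nov 24).
Add 1 hour and 40 minutes layover in Port Anselm → 1:53 AM UTC.
Add 13 hours 55 minutes leg 2 → 3:48 PM UTC.
Add 6 hours and 56 minutes layover in Pago Pago → 10:44 PM UTC.
Add 10 hours and 20 minutes leg 3 → 9:04 AM UTC (Nov 25).
Dubai is UTC+4:00, so local arrival = 9:04 AM + 4:00 = 1:04 PM on Nov 25.

1:04 PM on November 25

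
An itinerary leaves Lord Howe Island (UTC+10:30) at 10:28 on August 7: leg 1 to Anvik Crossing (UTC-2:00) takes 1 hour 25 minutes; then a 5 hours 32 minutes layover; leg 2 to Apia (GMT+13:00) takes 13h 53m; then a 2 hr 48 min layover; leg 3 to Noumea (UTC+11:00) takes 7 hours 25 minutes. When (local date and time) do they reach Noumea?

18:01 on August 8

Convert departure to UTC: 10:28 − 10:30 = 23:58 UTC on Aug 6.
Add 1 hour 25 minutes leg 1 → 01:23 UTC (Aug 7).
Add 5 hours and 32 minutes layover in Anvik Crossing → 06:55 UTC.
Add 13 hours 53 minutes leg 2 → 20:48 UTC.
Add 2 hours and 48 minutes layover in Apia → 23:36 UTC.
Add 7 hours 25 minutes leg 3 → 07:01 UTC (Aug 8).
Noumea is UTC+11:00, so local arrival = 07:01 + 11:00 = 18:01 on Aug 8.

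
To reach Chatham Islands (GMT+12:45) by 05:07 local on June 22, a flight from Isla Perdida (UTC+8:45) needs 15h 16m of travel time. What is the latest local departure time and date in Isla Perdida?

09:51 on Jun 21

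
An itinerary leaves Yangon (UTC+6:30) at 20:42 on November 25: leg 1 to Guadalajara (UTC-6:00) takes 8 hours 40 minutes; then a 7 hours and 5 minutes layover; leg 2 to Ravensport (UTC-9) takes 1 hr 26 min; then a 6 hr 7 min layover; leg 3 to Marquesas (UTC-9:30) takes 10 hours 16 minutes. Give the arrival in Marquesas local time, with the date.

14:16 on Nov 26

Convert departure to UTC: 20:42 − 6:30 = 14:12 UTC on Nov 25.
Add 8 hours 40 minutes leg 1 → 22:52 UTC.
Add 7 hours and 5 minutes layover in Guadalajara → 05:57 UTC (Nov 26).
Add 1 hour and 26 minutes leg 2 → 07:23 UTC.
Add 6 hours 7 minutes layover in Ravensport → 13:30 UTC.
Add 10 hours and 16 minutes leg 3 → 23:46 UTC.
Marquesas is UTC−9:30, so local arrival = 23:46 − 9:30 = 14:16 on Nov 26.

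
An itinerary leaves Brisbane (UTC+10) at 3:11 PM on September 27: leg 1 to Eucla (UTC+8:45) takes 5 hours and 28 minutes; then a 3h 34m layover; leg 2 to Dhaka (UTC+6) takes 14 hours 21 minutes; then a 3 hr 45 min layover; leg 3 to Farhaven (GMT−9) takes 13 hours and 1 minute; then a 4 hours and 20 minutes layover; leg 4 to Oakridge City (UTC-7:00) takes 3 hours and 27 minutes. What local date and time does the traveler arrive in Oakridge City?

10:07 PM on September 28

Convert departure to UTC: 3:11 PM − 10:00 = 5:11 AM UTC on Sep 27.
Add 5 hours 28 minutes leg 1 → 10:39 AM UTC.
Add 3 hours and 34 minutes layover in Eucla → 2:13 PM UTC.
Add 14 hours and 21 minutes leg 2 → 4:34 AM UTC (Sep 28).
Add 3 hours 45 minutes layover in Dhaka → 8:19 AM UTC.
Add 13 hours and 1 minute leg 3 → 9:20 PM UTC.
Add 4 hours 20 minutes layover in Farhaven → 1:40 AM UTC (Sep 29).
Add 3 hours and 27 minutes leg 4 → 5:07 AM UTC.
Oakridge City is UTC−7:00, so local arrival = 5:07 AM − 7:00 = 10:07 PM on Sep 28.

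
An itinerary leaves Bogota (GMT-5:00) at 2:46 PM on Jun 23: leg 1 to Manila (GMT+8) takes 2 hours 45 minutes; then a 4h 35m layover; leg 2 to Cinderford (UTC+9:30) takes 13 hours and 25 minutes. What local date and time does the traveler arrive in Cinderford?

Convert departure to UTC: 2:46 PM + 5:00 = 7:46 PM UTC on Jun 23.
Add 2 hours and 45 minutes leg 1 → 10:31 PM UTC.
Add 4 hours and 35 minutes layover in Manila → 3:06 AM UTC (Jun 24).
Add 13 hours and 25 minutes leg 2 → 4:31 PM UTC.
Cinderford is UTC+9:30, so local arrival = 4:31 PM + 9:30 = 2:01 AM on Jun 25.

2:01 AM on June 25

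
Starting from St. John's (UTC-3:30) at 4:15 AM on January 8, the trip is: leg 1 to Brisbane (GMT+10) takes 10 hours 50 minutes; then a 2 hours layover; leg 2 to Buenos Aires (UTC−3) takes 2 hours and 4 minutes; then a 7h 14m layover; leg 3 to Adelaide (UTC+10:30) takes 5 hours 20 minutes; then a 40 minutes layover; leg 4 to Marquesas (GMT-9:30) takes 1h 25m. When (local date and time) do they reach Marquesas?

3:48 AM on January 9

Convert departure to UTC: 4:15 AM + 3:30 = 7:45 AM UTC on Jan 8.
Add 10 hours and 50 minutes leg 1 → 6:35 PM UTC.
Add 2 hours layover in Brisbane → 8:35 PM UTC.
Add 2 hours and 4 minutes leg 2 → 10:39 PM UTC.
Add 7 hours 14 minutes layover in Buenos Aires → 5:53 AM UTC (Jan 9).
Add 5 hours 20 minutes leg 3 → 11:13 AM UTC.
Add 40 minutes layover in Adelaide → 11:53 AM UTC.
Add 1 hour and 25 minutes leg 4 → 1:18 PM UTC.
Marquesas is UTC−9:30, so local arrival = 1:18 PM − 9:30 = 3:48 AM on Jan 9.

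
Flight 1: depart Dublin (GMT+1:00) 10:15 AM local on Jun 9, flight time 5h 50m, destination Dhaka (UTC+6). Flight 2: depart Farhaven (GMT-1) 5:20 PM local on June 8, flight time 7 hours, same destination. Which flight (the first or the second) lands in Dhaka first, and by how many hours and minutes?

Flight 1 in UTC: 10:15 AM − 1:00 = 9:15 AM on Jun 9.
+5 hours 50 minutes → arrive 3:05 PM UTC on Jun 9.
Flight 2 in UTC: 5:20 PM + 1:00 = 6:20 PM on Jun 8.
+7 hours → arrive 1:20 AM UTC on Jun 9.
Flight 2 lands earlier by 13 hours 45 minutes.

the second, by 13 hours 45 minutes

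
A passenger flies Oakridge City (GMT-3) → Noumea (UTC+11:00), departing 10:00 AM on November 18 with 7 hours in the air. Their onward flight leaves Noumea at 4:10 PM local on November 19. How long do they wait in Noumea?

Convert departure to UTC: 10:00 AM + 3:00 = 1:00 PM UTC on Nov 18.
Add 7 hours flight time → 8:00 PM UTC.
Noumea is UTC+11:00, so local arrival = 8:00 PM + 11:00 = 7:00 AM on Nov 19.
Layover = 4:10 PM − 7:00 AM = 9 hours 10 minutes.

9 hours 10 minutes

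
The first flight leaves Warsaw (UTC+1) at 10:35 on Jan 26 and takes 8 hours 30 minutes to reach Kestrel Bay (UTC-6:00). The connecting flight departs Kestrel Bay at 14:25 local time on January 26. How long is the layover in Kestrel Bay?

Convert departure to UTC: 10:35 − 1:00 = 09:35 UTC on Jan 26.
Add 8 hours and 30 minutes flight time → 18:05 UTC.
Kestrel Bay is UTC−6:00, so local arrival = 18:05 − 6:00 = 12:05 on Jan 26.
Layover = 14:25 − 12:05 = 2 hours 20 minutes.

2 hours 20 minutes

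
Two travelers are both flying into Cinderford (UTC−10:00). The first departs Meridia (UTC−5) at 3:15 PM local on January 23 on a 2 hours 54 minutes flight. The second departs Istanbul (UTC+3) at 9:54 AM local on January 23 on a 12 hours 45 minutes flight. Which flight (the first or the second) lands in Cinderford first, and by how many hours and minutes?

Flight 1 in UTC: 3:15 PM + 5:00 = 8:15 PM on Jan 23.
+2 hours 54 minutes → arrive 11:09 PM UTC on Jan 23.
Flight 2 in UTC: 9:54 AM − 3:00 = 6:54 AM on Jan 23.
+12 hours and 45 minutes → arrive 7:39 PM UTC on Jan 23.
Flight 2 lands earlier by 3 hours 30 minutes.

the second, by 3 hours 30 minutes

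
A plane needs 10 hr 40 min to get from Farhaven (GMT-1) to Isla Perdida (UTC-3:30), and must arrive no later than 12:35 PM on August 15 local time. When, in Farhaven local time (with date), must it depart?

4:25 AM on August 15

Target arrival in UTC: 12:35 PM + 3:30 = 4:05 PM on Aug 15.
Subtract 10 hours and 40 minutes → departure 5:25 AM UTC on Aug 15.
Farhaven is UTC−1:00: 5:25 AM − 1:00 = 4:25 AM on Aug 15.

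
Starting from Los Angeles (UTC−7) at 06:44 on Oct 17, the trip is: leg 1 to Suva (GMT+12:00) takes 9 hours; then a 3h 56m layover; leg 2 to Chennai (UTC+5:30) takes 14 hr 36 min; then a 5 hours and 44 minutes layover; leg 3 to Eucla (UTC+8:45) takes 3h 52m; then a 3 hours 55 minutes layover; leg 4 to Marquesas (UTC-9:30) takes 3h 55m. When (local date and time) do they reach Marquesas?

01:12 on Oct 19

Convert departure to UTC: 06:44 + 7:00 = 13:44 UTC on Oct 17.
Add 9 hours leg 1 → 22:44 UTC.
Add 3 hours and 56 minutes layover in Suva → 02:40 UTC (Oct 18).
Add 14 hours and 36 minutes leg 2 → 17:16 UTC.
Add 5 hours and 44 minutes layover in Chennai → 23:00 UTC.
Add 3 hours and 52 minutes leg 3 → 02:52 UTC (Oct 19).
Add 3 hours and 55 minutes layover in Eucla → 06:47 UTC.
Add 3 hours 55 minutes leg 4 → 10:42 UTC.
Marquesas is UTC−9:30, so local arrival = 10:42 − 9:30 = 01:12 on Oct 19.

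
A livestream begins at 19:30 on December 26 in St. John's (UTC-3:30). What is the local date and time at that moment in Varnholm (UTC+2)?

01:00 on December 27

In UTC: 19:30 + 3:30 = 23:00 on Dec 26.
Varnholm is UTC+2:00: 23:00 + 2:00 = 01:00 on Dec 27.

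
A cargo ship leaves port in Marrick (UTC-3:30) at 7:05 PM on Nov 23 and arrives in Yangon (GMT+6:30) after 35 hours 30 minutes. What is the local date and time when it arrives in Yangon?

4:35 PM on November 25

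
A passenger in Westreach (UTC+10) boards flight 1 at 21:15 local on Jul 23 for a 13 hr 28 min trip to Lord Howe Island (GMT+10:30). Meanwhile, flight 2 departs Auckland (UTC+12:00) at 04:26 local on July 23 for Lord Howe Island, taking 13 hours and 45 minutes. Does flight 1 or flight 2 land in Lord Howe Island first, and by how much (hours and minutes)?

the second, by 18 hours 32 minutes

Flight 1 in UTC: 21:15 − 10:00 = 11:15 on Jul 23.
+13 hours and 28 minutes → arrive 00:43 UTC on Jul 24.
Flight 2 in UTC: 04:26 − 12:00 = 16:26 on Jul 22.
+13 hours and 45 minutes → arrive 06:11 UTC on Jul 23.
Flight 2 lands earlier by 18 hours 32 minutes.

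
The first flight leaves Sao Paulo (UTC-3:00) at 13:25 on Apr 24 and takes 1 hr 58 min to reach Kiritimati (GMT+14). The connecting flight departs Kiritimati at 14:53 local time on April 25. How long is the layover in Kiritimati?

Convert departure to UTC: 13:25 + 3:00 = 16:25 UTC on Apr 24.
Add 1 hour 58 minutes flight time → 18:23 UTC.
Kiritimati is UTC+14:00, so local arrival = 18:23 + 14:00 = 08:23 on Apr 25.
Layover = 14:53 − 08:23 = 6 hours 30 minutes.

6 hours 30 minutes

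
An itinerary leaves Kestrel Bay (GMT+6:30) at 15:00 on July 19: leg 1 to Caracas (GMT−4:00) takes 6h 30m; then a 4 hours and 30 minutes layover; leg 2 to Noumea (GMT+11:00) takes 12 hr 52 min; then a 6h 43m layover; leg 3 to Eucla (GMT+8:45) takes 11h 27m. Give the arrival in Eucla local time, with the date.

11:17 on July 21

Convert departure to UTC: 15:00 − 6:30 = 08:30 UTC on Jul 19.
Add 6 hours 30 minutes leg 1 → 15:00 UTC.
Add 4 hours and 30 minutes layover in Caracas → 19:30 UTC.
Add 12 hours 52 minutes leg 2 → 08:22 UTC (Jul 20).
Add 6 hours 43 minutes layover in Noumea → 15:05 UTC.
Add 11 hours 27 minutes leg 3 → 02:32 UTC (Jul 21).
Eucla is UTC+8:45, so local arrival = 02:32 + 8:45 = 11:17 on Jul 21.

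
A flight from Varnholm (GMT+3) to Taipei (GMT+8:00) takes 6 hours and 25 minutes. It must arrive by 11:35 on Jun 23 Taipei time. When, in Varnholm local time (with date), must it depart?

00:10 on June 23

Target arrival in UTC: 11:35 − 8:00 = 03:35 on Jun 23.
Subtract 6 hours and 25 minutes → departure 21:10 UTC on Jun 22.
Varnholm is UTC+3:00: 21:10 + 3:00 = 00:10 on Jun 23.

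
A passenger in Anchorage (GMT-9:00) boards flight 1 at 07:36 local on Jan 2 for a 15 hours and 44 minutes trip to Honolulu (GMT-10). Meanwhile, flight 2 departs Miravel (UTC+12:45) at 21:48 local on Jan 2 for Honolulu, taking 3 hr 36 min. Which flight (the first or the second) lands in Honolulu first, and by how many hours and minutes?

the second, by 19 hours 41 minutes

Flight 1 in UTC: 07:36 + 9:00 = 16:36 on Jan 2.
+15 hours 44 minutes → arrive 08:20 UTC on Jan 3.
Flight 2 in UTC: 21:48 − 12:45 = 09:03 on Jan 2.
+3 hours 36 minutes → arrive 12:39 UTC on Jan 2.
Flight 2 lands earlier by 19 hours 41 minutes.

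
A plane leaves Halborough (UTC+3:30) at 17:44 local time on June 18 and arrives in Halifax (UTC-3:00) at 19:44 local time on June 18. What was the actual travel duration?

Departure in UTC: 17:44 − 3:30 = 14:14 on Jun 18.
Arrival in UTC: 19:44 + 3:00 = 22:44 on Jun 18.
Elapsed = 22:44 − 14:14 = 8 hours 30 minutes.

8 hours 30 minutes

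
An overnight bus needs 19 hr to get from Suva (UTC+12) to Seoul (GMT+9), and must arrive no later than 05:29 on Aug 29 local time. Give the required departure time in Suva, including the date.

13:29 on Aug 28

Target arrival in UTC: 05:29 − 9:00 = 20:29 on Aug 28.
Subtract 19 hours → departure 01:29 UTC on Aug 28.
Suva is UTC+12:00: 01:29 + 12:00 = 13:29 on Aug 28.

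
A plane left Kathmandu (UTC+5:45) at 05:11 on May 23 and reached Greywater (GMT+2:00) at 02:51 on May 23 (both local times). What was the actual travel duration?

Departure in UTC: 05:11 − 5:45 = 23:26 on May 22.
Arrival in UTC: 02:51 − 2:00 = 00:51 on May 23.
Elapsed = 00:51 − 23:26 (+1 day) = 1 hour 25 minutes.

1 hour 25 minutes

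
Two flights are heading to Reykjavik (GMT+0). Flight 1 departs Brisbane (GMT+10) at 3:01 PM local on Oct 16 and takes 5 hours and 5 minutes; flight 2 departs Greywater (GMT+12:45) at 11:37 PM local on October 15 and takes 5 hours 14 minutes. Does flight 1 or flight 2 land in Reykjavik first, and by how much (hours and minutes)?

the second, by 18 hours

Flight 1 in UTC: 3:01 PM − 10:00 = 5:01 AM on Oct 16.
+5 hours 5 minutes → arrive 10:06 AM UTC on Oct 16.
Flight 2 in UTC: 11:37 PM − 12:45 = 10:52 AM on Oct 15.
+5 hours and 14 minutes → arrive 4:06 PM UTC on Oct 15.
Flight 2 lands earlier by 18 hours.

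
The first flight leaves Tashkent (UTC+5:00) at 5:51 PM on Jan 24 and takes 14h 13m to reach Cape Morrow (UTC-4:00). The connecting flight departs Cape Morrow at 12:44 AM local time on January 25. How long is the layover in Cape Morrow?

1 hour 40 minutes

Convert departure to UTC: 5:51 PM − 5:00 = 12:51 PM UTC on Jan 24.
Add 14 hours and 13 minutes flight time → 3:04 AM UTC (Jan 25).
Cape Morrow is UTC−4:00, so local arrival = 3:04 AM − 4:00 = 11:04 PM on Jan 24.
Layover = 12:44 AM − 11:04 PM (+1 day) = 1 hour 40 minutes.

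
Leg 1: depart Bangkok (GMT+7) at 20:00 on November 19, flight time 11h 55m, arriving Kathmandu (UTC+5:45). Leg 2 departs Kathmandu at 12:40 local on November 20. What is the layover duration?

Convert departure to UTC: 20:00 − 7:00 = 13:00 UTC on Nov 19.
Add 11 hours 55 minutes flight time → 00:55 UTC (Nov 20).
Kathmandu is UTC+5:45, so local arrival = 00:55 + 5:45 = 06:40 on Nov 20.
Layover = 12:40 − 06:40 = 6 hours.

6 hours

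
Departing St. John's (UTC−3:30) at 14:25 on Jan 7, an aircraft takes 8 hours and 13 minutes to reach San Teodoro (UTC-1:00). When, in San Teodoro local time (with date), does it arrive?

01:08 on Jan 8

Convert departure to UTC: 14:25 + 3:30 = 17:55 UTC on Jan 7.
Add 8 hours and 13 minutes travel time → 02:08 UTC (Jan 8).
San Teodoro is UTC−1:00, so local arrival = 02:08 − 1:00 = 01:08 on Jan 8.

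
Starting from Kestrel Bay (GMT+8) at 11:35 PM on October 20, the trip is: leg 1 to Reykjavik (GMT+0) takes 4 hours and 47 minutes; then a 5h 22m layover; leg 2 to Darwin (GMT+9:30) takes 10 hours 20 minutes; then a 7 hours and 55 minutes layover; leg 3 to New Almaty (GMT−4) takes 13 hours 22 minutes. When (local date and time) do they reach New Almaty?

5:21 AM on Oct 22

Convert departure to UTC: 11:35 PM − 8:00 = 3:35 PM UTC on Oct 20.
Add 4 hours and 47 minutes leg 1 → 8:22 PM UTC.
Add 5 hours 22 minutes layover in Reykjavik → 1:44 AM UTC (Oct 21).
Add 10 hours and 20 minutes leg 2 → 12:04 PM UTC.
Add 7 hours 55 minutes layover in Darwin → 7:59 PM UTC.
Add 13 hours 22 minutes leg 3 → 9:21 AM UTC (Oct 22).
New Almaty is UTC−4:00, so local arrival = 9:21 AM − 4:00 = 5:21 AM on Oct 22.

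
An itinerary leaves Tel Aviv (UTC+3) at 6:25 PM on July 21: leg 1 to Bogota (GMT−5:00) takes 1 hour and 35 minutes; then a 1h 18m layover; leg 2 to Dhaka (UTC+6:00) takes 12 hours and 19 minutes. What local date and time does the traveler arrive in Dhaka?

Convert departure to UTC: 6:25 PM − 3:00 = 3:25 PM UTC on Jul 21.
Add 1 hour and 35 minutes leg 1 → 5:00 PM UTC.
Add 1 hour and 18 minutes layover in Bogota → 6:18 PM UTC.
Add 12 hours and 19 minutes leg 2 → 6:37 AM UTC (Jul 22).
Dhaka is UTC+6:00, so local arrival = 6:37 AM + 6:00 = 12:37 PM on Jul 22.

12:37 PM on July 22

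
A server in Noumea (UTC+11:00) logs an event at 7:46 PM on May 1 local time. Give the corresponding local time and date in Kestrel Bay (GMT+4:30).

In UTC: 7:46 PM − 11:00 = 8:46 AM on May 1.
Kestrel Bay is UTC+4:30: 8:46 AM + 4:30 = 1:16 PM on May 1.

1:16 PM on May 1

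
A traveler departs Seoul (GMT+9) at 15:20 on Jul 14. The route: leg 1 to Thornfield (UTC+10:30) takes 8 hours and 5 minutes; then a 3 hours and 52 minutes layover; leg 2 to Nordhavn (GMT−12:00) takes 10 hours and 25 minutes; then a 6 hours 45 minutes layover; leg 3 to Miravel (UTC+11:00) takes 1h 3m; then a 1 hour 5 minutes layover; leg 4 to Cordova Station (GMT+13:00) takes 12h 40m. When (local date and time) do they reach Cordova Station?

15:15 on July 16

Convert departure to UTC: 15:20 − 9:00 = 06:20 UTC on Jul 14.
Add 8 hours and 5 minutes leg 1 → 14:25 UTC.
Add 3 hours 52 minutes layover in Thornfield → 18:17 UTC.
Add 10 hours and 25 minutes leg 2 → 04:42 UTC (Jul 15).
Add 6 hours 45 minutes layover in Nordhavn → 11:27 UTC.
Add 1 hour 3 minutes leg 3 → 12:30 UTC.
Add 1 hour 5 minutes layover in Miravel → 13:35 UTC.
Add 12 hours and 40 minutes leg 4 → 02:15 UTC (Jul 16).
Cordova Station is UTC+13:00, so local arrival = 02:15 + 13:00 = 15:15 on Jul 16.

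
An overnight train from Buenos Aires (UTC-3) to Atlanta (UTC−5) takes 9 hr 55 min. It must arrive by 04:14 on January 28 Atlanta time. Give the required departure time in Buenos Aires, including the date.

Target arrival in UTC: 04:14 + 5:00 = 09:14 on Jan 28.
Subtract 9 hours 55 minutes → departure 23:19 UTC on Jan 27.
Buenos Aires is UTC−3:00: 23:19 − 3:00 = 20:19 on Jan 27.

20:19 on Jan 27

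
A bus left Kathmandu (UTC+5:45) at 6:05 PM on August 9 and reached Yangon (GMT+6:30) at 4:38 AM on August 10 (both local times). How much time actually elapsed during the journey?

9 hours 48 minutes

Departure in UTC: 6:05 PM − 5:45 = 12:20 PM on Aug 9.
Arrival in UTC: 4:38 AM − 6:30 = 10:08 PM on Aug 9.
Elapsed = 10:08 PM − 12:20 PM = 9 hours 48 minutes.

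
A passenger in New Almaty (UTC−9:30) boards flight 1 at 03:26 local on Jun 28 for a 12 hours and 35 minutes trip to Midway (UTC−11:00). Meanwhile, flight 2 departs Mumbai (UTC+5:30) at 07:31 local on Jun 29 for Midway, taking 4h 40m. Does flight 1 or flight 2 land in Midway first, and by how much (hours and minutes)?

the first, by 5 hours 10 minutes

Flight 1 in UTC: 03:26 + 9:30 = 12:56 on Jun 28.
+12 hours 35 minutes → arrive 01:31 UTC on Jun 29.
Flight 2 in UTC: 07:31 − 5:30 = 02:01 on Jun 29.
+4 hours and 40 minutes → arrive 06:41 UTC on Jun 29.
Flight 1 lands earlier by 5 hours 10 minutes.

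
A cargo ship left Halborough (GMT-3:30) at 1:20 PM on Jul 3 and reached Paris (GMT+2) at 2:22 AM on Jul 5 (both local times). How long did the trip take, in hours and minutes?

Departure in UTC: 1:20 PM + 3:30 = 4:50 PM on Jul 3.
Arrival in UTC: 2:22 AM − 2:00 = 12:22 AM on Jul 5.
Elapsed = 12:22 AM − 4:50 PM (+2 days) = 31 hours 32 minutes.

31 hours 32 minutes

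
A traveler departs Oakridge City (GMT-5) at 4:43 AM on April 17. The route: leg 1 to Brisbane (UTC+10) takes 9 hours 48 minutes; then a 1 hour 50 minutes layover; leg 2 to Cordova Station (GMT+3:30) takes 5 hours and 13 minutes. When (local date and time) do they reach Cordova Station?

Convert departure to UTC: 4:43 AM + 5:00 = 9:43 AM UTC on Apr 17.
Add 9 hours and 48 minutes leg 1 → 7:31 PM UTC.
Add 1 hour and 50 minutes layover in Brisbane → 9:21 PM UTC.
Add 5 hours 13 minutes leg 2 → 2:34 AM UTC (Apr 18).
Cordova Station is UTC+3:30, so local arrival = 2:34 AM + 3:30 = 6:04 AM on Apr 18.

6:04 AM on Apr 18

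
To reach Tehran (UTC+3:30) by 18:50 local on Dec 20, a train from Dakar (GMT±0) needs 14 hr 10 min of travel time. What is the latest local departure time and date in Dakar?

Target arrival in UTC: 18:50 − 3:30 = 15:20 on Dec 20.
Subtract 14 hours and 10 minutes → departure 01:10 UTC on Dec 20.
Dakar is UTC+0, so departure is 01:10 on Dec 20.

01:10 on December 20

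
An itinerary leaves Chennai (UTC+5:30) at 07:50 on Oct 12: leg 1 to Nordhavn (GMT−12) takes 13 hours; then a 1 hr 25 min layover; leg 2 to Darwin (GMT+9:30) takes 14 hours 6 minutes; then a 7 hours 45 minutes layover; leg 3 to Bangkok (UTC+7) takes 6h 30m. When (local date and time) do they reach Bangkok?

Convert departure to UTC: 07:50 − 5:30 = 02:20 UTC on Oct 12.
Add 13 hours leg 1 → 15:20 UTC.
Add 1 hour 25 minutes layover in Nordhavn → 16:45 UTC.
Add 14 hours 6 minutes leg 2 → 06:51 UTC (Oct 13).
Add 7 hours and 45 minutes layover in Darwin → 14:36 UTC.
Add 6 hours and 30 minutes leg 3 → 21:06 UTC.
Bangkok is UTC+7:00, so local arrival = 21:06 + 7:00 = 04:06 on Oct 14.

04:06 on October 14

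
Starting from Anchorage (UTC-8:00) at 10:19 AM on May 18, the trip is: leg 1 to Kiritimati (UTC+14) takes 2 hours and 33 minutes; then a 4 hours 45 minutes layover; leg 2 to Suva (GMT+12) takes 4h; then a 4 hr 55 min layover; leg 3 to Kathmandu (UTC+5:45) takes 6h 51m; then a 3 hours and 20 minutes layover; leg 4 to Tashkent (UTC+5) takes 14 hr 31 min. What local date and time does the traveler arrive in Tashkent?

Convert departure to UTC: 10:19 AM + 8:00 = 6:19 PM UTC on May 18.
Add 2 hours 33 minutes leg 1 → 8:52 PM UTC.
Add 4 hours and 45 minutes layover in Kiritimati → 1:37 AM UTC (May 19).
Add 4 hours leg 2 → 5:37 AM UTC.
Add 4 hours and 55 minutes layover in Suva → 10:32 AM UTC.
Add 6 hours and 51 minutes leg 3 → 5:23 PM UTC.
Add 3 hours and 20 minutes layover in Kathmandu → 8:43 PM UTC.
Add 14 hours and 31 minutes leg 4 → 11:14 AM UTC (May 20).
Tashkent is UTC+5:00, so local arrival = 11:14 AM + 5:00 = 4:14 PM on May 20.

4:14 PM on May 20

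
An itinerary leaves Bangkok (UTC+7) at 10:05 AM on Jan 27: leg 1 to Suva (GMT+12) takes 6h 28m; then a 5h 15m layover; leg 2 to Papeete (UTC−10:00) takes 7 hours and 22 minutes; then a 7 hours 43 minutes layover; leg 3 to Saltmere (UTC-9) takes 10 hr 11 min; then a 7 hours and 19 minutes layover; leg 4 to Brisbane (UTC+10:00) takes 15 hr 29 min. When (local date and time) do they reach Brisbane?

12:52 AM on Jan 30

Convert departure to UTC: 10:05 AM − 7:00 = 3:05 AM UTC on Jan 27.
Add 6 hours 28 minutes leg 1 → 9:33 AM UTC.
Add 5 hours and 15 minutes layover in Suva → 2:48 PM UTC.
Add 7 hours and 22 minutes leg 2 → 10:10 PM UTC.
Add 7 hours 43 minutes layover in Papeete → 5:53 AM UTC (Jan 28).
Add 10 hours 11 minutes leg 3 → 4:04 PM UTC.
Add 7 hours and 19 minutes layover in Saltmere → 11:23 PM UTC.
Add 15 hours and 29 minutes leg 4 → 2:52 PM UTC (Jan 29).
Brisbane is UTC+10:00, so local arrival = 2:52 PM + 10:00 = 12:52 AM on Jan 30.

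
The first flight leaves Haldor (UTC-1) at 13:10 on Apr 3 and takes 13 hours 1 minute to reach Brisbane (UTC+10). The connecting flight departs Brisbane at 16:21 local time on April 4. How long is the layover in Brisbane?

Convert departure to UTC: 13:10 + 1:00 = 14:10 UTC on Apr 3.
Add 13 hours and 1 minute flight time → 03:11 UTC (Apr 4).
Brisbane is UTC+10:00, so local arrival = 03:11 + 10:00 = 13:11 on Apr 4.
Layover = 16:21 − 13:11 = 3 hours 10 minutes.

3 hours 10 minutes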